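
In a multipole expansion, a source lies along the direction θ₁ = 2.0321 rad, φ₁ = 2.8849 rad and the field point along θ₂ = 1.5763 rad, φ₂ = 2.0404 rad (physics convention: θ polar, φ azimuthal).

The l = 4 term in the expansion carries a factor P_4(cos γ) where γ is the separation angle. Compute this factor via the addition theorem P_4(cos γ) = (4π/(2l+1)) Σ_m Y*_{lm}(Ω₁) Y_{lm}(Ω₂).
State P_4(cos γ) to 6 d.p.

-0.405886

Addition theorem: P_4(cos γ) = (4π/9) Σ_m Y*_{lm}(Ω₁) Y_{lm}(Ω₂), m = −4…4:
  m=-4: +0.147278-0.243468i × -0.133986-0.421734i = -0.122412-0.029491i  (running Σ = -0.122412-0.029491i)
  m=-3: +0.287183-0.278516i × -0.006798-0.001111i = -0.002262+0.001574i  (running Σ = -0.124674-0.027916i)
  m=-2: +0.090404-0.050971i × +0.197464-0.269925i = +0.004093-0.034467i  (running Σ = -0.120580-0.062383i)
  m=-1: -0.294212+0.077226i × -0.003534-0.006965i = +0.001578+0.001776i  (running Σ = -0.119003-0.060607i)
  m=0: -0.166076-0.000000i × +0.317261+0.000000i = -0.052689-0.000000i  (running Σ = -0.171692-0.060607i)
  m=1: +0.294212+0.077226i × +0.003534-0.006965i = +0.001578-0.001776i  (running Σ = -0.170114-0.062383i)
  m=2: +0.090404+0.050971i × +0.197464+0.269925i = +0.004093+0.034467i  (running Σ = -0.166021-0.027916i)
  m=3: -0.287183-0.278516i × +0.006798-0.001111i = -0.002262-0.001574i  (running Σ = -0.168283-0.029491i)
  m=4: +0.147278+0.243468i × -0.133986+0.421734i = -0.122412+0.029491i  (running Σ = -0.290695+0.000000i)
Accumulated sum -0.290695+0.000000i; after 4π/(2l+1) scaling, -0.405886+0.000000i ⇒ P_4 = -0.405886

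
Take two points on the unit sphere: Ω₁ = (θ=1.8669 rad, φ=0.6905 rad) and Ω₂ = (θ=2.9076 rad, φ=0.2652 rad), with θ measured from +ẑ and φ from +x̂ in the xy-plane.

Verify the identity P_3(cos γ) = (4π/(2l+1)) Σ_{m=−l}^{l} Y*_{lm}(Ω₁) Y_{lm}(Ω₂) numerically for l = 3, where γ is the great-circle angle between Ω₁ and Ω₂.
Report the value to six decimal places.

-0.442060

Summing Y*_{l m}(θ₁,φ₁)·Y_{l m}(θ₂,φ₂) over m ∈ [−3, 3]; prefactor 4π/(2·3+1) = 1.795196:
  term(m=-3) = (0.000552, 0.001817)   from Y*(Ω₁)=(-0.175258, 0.320272), Y(Ω₂)=(0.003640, -0.003715)
  term(m=-2) = (0.009617, 0.010960)   from Y*(Ω₁)=(-0.051470, -0.267921), Y(Ω₂)=(-0.046102, 0.027037)
  term(m=-1) = (-0.045211, -0.020478)   from Y*(Ω₁)=(-0.136853, -0.113065), Y(Ω₂)=(0.269818, -0.073282)
  term(m=+0) = (-0.176161, 0.000000)   from Y*(Ω₁)=(0.280316, -0.000000), Y(Ω₂)=(-0.628436, 0.000000)
  term(m=+1) = (-0.045211, 0.020478)   from Y*(Ω₁)=(0.136853, -0.113065), Y(Ω₂)=(-0.269818, -0.073282)
  term(m=+2) = (0.009617, -0.010960)   from Y*(Ω₁)=(-0.051470, 0.267921), Y(Ω₂)=(-0.046102, -0.027037)
  term(m=+3) = (0.000552, -0.001817)   from Y*(Ω₁)=(0.175258, 0.320272), Y(Ω₂)=(-0.003640, -0.003715)
Total Σ_m = (-0.246246, -0.000000). Multiply by 1.795196: (-0.442060, -0.000000). P_3(cos γ) = -0.442060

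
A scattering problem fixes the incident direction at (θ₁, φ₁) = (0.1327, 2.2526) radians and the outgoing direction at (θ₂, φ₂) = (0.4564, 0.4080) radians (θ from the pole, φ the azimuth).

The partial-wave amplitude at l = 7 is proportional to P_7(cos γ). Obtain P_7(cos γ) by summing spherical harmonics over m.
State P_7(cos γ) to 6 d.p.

-0.411459

Addition theorem: P_7(cos γ) = (4π/15) Σ_m Y*_{lm}(Ω₁) Y_{lm}(Ω₂), m = −7…7:
  m=-7: Y*=(-0.000000, -0.000000)  Y=(-0.001549, -0.000455)  product (0.000000, 0.000000)
  m=-6: Y*=(0.000006, 0.000008)  Y=(-0.009463, -0.007868)  product (0.000000, -0.000000)
  m=-5: Y*=(0.000046, -0.000169)  Y=(-0.026138, -0.051559)  product (-0.000010, 0.000002)
  m=-4: Y*=(-0.001994, 0.000877)  Y=(-0.011363, -0.185422)  product (0.000185, 0.000360)
  m=-3: Y*=(0.017367, 0.008923)  Y=(0.137329, -0.379990)  product (0.005775, -0.005374)
  m=-2: Y*=(-0.025111, -0.119459)  Y=(0.359031, -0.381706)  product (-0.054614, -0.033305)
  m=-1: Y*=(-0.301861, 0.371911)  Y=(0.176409, -0.076254)  product (-0.024891, 0.088626)
  m=+0: Y*=(0.839173, -0.000000)  Y=(-0.409967, 0.000000)  product (-0.344034, 0.000000)
  m=+1: Y*=(0.301861, 0.371911)  Y=(-0.176409, -0.076254)  product (-0.024891, -0.088626)
  m=+2: Y*=(-0.025111, 0.119459)  Y=(0.359031, 0.381706)  product (-0.054614, 0.033305)
  m=+3: Y*=(-0.017367, 0.008923)  Y=(-0.137329, -0.379990)  product (0.005775, 0.005374)
  m=+4: Y*=(-0.001994, -0.000877)  Y=(-0.011363, 0.185422)  product (0.000185, -0.000360)
  m=+5: Y*=(-0.000046, -0.000169)  Y=(0.026138, -0.051559)  product (-0.000010, -0.000002)
  m=+6: Y*=(0.000006, -0.000008)  Y=(-0.009463, 0.007868)  product (0.000000, 0.000000)
  m=+7: Y*=(0.000000, -0.000000)  Y=(0.001549, -0.000455)  product (0.000000, -0.000000)
Accumulated sum (-0.491142, -0.000000); after 4π/(2l+1) scaling, (-0.411459, -0.000000) ⇒ P_7 = -0.411459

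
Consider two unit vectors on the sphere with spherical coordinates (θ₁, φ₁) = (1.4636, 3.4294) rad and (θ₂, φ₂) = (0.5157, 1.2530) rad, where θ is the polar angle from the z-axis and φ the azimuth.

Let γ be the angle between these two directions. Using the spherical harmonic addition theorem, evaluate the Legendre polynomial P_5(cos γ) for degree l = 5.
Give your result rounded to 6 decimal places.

-0.294237

Addition theorem: P_5(cos γ) = (4π/11) Σ_m Y*_{lm}(Ω₁) Y_{lm}(Ω₂), m = −5…5:
  [-5]  conj(Y_{5,-5})(Ω₁) = (-0.059247, -0.447055) ; Y_{5,-5}(Ω₂) = (0.013534, 0.000246) ; Δ = (-0.000692, -0.006065)
  [-4]  conj(Y_{5,-4})(Ω₁) = (0.062513, 0.140148) ; Y_{5,-4}(Ω₂) = (0.022288, 0.072150) ; Δ = (-0.008718, 0.007634)
  [-3]  conj(Y_{5,-3})(Ω₁) = (0.198195, 0.231814) ; Y_{5,-3}(Ω₂) = (-0.196589, 0.139579) ; Δ = (-0.071319, -0.017908)
  [-2]  conj(Y_{5,-2})(Ω₁) = (-0.145201, -0.094224) ; Y_{5,-2}(Ω₂) = (-0.366561, -0.270418) ; Δ = (0.027745, 0.073804)
  [-1]  conj(Y_{5,-1})(Ω₁) = (-0.257251, -0.076153) ; Y_{5,-1}(Ω₂) = (0.120059, -0.364983) ; Δ = (-0.058680, 0.084749)
  [+0]  conj(Y_{5,0})(Ω₁) = (0.177767, -0.000000) ; Y_{5,0}(Ω₂) = (-0.192570, 0.000000) ; Δ = (-0.034233, 0.000000)
  [+1]  conj(Y_{5,1})(Ω₁) = (0.257251, -0.076153) ; Y_{5,1}(Ω₂) = (-0.120059, -0.364983) ; Δ = (-0.058680, -0.084749)
  [+2]  conj(Y_{5,2})(Ω₁) = (-0.145201, 0.094224) ; Y_{5,2}(Ω₂) = (-0.366561, 0.270418) ; Δ = (0.027745, -0.073804)
  [+3]  conj(Y_{5,3})(Ω₁) = (-0.198195, 0.231814) ; Y_{5,3}(Ω₂) = (0.196589, 0.139579) ; Δ = (-0.071319, 0.017908)
  [+4]  conj(Y_{5,4})(Ω₁) = (0.062513, -0.140148) ; Y_{5,4}(Ω₂) = (0.022288, -0.072150) ; Δ = (-0.008718, -0.007634)
  [+5]  conj(Y_{5,5})(Ω₁) = (0.059247, -0.447055) ; Y_{5,5}(Ω₂) = (-0.013534, 0.000246) ; Δ = (-0.000692, 0.006065)
Total Σ_m = (-0.257561, -0.000000). Multiply by 1.142397: (-0.294237, -0.000000). P_5(cos γ) = -0.294237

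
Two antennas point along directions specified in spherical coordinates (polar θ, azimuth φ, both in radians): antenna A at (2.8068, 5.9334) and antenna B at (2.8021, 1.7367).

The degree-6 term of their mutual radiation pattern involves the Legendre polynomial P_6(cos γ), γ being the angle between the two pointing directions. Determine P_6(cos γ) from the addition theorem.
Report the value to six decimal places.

-0.413580

Summing Y*_{l m}(θ₁,φ₁)·Y_{l m}(θ₂,φ₂) over m ∈ [−6, 6]; prefactor 4π/(2·6+1) = 0.966644:
  m=-6: Y*=-0.000306-0.000525i  Y=-0.000358+0.000553i  product +0.000000+0.000000i
  m=-5: Y*=+0.001073+0.005957i  Y=+0.004766+0.004363i  product -0.000021+0.000033i
  m=-4: Y*=+0.006260-0.036107i  Y=+0.030348-0.023729i  product -0.000667-0.001244i
  m=-3: Y*=-0.074059+0.128915i  Y=-0.073421-0.135131i  product +0.022858+0.000543i
  m=-2: Y*=+0.301385-0.253632i  Y=-0.378456+0.130395i  product -0.080989+0.135288i
  m=-1: Y*=-0.540247+0.197074i  Y=+0.094289+0.563110i  product -0.161914-0.285637i
  m=+0: Y*=+0.125723-0.000000i  Y=+0.108269+0.000000i  product +0.013612+0.000000i
  m=+1: Y*=+0.540247+0.197074i  Y=-0.094289+0.563110i  product -0.161914+0.285637i
  m=+2: Y*=+0.301385+0.253632i  Y=-0.378456-0.130395i  product -0.080989-0.135288i
  m=+3: Y*=+0.074059+0.128915i  Y=+0.073421-0.135131i  product +0.022858-0.000543i
  m=+4: Y*=+0.006260+0.036107i  Y=+0.030348+0.023729i  product -0.000667+0.001244i
  m=+5: Y*=-0.001073+0.005957i  Y=-0.004766+0.004363i  product -0.000021-0.000033i
  m=+6: Y*=-0.000306+0.000525i  Y=-0.000358-0.000553i  product +0.000000-0.000000i
Σ over m = -0.427851+0.000000i; ×(4π/13) → -0.413580+0.000000i. Real part: -0.413580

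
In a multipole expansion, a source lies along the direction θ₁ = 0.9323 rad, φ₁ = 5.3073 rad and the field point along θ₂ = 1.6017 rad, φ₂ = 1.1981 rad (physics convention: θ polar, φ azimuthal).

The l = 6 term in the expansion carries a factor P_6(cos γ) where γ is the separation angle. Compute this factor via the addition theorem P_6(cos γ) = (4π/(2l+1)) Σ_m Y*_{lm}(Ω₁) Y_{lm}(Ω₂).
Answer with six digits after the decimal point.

Term-by-term m-sum for l=6 (normalisation 4π/13 = 0.966644):
  [-6]  conj(Y_{6,-6})(Ω₁) = +0.117832+0.053737i ; Y_{6,-6}(Ω₂) = +0.297383-0.378946i ; Δ = +0.055405-0.028671i
  [-5]  conj(Y_{6,-5})(Ω₁) = +0.055361+0.328339i ; Y_{6,-5}(Ω₂) = -0.049391-0.014883i ; Δ = +0.002152-0.017041i
  [-4]  conj(Y_{6,-4})(Ω₁) = -0.312005+0.297705i ; Y_{6,-4}(Ω₂) = -0.028163-0.351233i ; Δ = +0.113351+0.101202i
  [-3]  conj(Y_{6,-3})(Ω₁) = -0.178203-0.038717i ; Y_{6,-3}(Ω₂) = -0.054031+0.026281i ; Δ = +0.010646-0.002591i
  [-2]  conj(Y_{6,-2})(Ω₁) = +0.096052+0.239804i ; Y_{6,-2}(Ω₂) = -0.234998-0.216909i ; Δ = +0.029444-0.077188i
  [-1]  conj(Y_{6,-1})(Ω₁) = -0.164916+0.243709i ; Y_{6,-1}(Ω₂) = -0.023032+0.058911i ; Δ = -0.010559-0.015328i
  [+0]  conj(Y_{6,0})(Ω₁) = +0.184698-0.000000i ; Y_{6,0}(Ω₂) = -0.311492+0.000000i ; Δ = -0.057532+0.000000i
  [+1]  conj(Y_{6,1})(Ω₁) = +0.164916+0.243709i ; Y_{6,1}(Ω₂) = +0.023032+0.058911i ; Δ = -0.010559+0.015328i
  [+2]  conj(Y_{6,2})(Ω₁) = +0.096052-0.239804i ; Y_{6,2}(Ω₂) = -0.234998+0.216909i ; Δ = +0.029444+0.077188i
  [+3]  conj(Y_{6,3})(Ω₁) = +0.178203-0.038717i ; Y_{6,3}(Ω₂) = +0.054031+0.026281i ; Δ = +0.010646+0.002591i
  [+4]  conj(Y_{6,4})(Ω₁) = -0.312005-0.297705i ; Y_{6,4}(Ω₂) = -0.028163+0.351233i ; Δ = +0.113351-0.101202i
  [+5]  conj(Y_{6,5})(Ω₁) = -0.055361+0.328339i ; Y_{6,5}(Ω₂) = +0.049391-0.014883i ; Δ = +0.002152+0.017041i
  [+6]  conj(Y_{6,6})(Ω₁) = +0.117832-0.053737i ; Y_{6,6}(Ω₂) = +0.297383+0.378946i ; Δ = +0.055405+0.028671i
Σ over m = +0.343346+0.000000i; ×(4π/13) → +0.331894+0.000000i. Real part: 0.331894

0.331894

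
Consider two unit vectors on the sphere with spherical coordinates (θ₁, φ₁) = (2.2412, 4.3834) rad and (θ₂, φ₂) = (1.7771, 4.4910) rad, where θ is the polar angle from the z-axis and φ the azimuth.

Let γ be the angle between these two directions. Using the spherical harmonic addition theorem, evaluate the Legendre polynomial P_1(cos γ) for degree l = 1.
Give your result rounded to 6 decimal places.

0.889789

Summing Y*_{l m}(θ₁,φ₁)·Y_{l m}(θ₂,φ₂) over m ∈ [−1, 1]; prefactor 4π/(2·1+1) = 4.188790:
  m=-1: Y*=-0.08747 - 0.25620j  Y=-0.07426 + 0.32991j  product 0.09102 - 0.00983j
  m=+0: Y*=-0.30357 + 0.00000j  Y=-0.10009 + 0.00000j  product 0.03038 + 0.00000j
  m=+1: Y*=0.08747 - 0.25620j  Y=0.07426 + 0.32991j  product 0.09102 + 0.00983j
Total Σ_m = 0.21242 + 0.00000j. Multiply by 4.188790: 0.88979 + 0.00000j. P_1(cos γ) = 0.889789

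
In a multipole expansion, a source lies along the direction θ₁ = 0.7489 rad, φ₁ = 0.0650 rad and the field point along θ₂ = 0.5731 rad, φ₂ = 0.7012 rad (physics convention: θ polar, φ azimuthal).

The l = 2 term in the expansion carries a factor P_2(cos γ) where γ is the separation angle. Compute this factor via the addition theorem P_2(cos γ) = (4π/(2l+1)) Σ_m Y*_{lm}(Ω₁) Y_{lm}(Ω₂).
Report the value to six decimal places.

Expand P_2 via completeness: Σ_{m} conj(Y_{2,m}) at Ω₁ times Y_{2,m} at Ω₂ —
  [-2]  conj(Y_{2,-2})(Ω₁) = +0.177540+0.023211i ; Y_{2,-2}(Ω₂) = +0.019035-0.111967i ; Δ = +0.005978-0.019437i
  [-1]  conj(Y_{2,-1})(Ω₁) = +0.384432+0.025023i ; Y_{2,-1}(Ω₂) = +0.268933-0.227071i ; Δ = +0.109069-0.080564i
  [+0]  conj(Y_{2,0})(Ω₁) = +0.192199-0.000000i ; Y_{2,0}(Ω₂) = +0.352586+0.000000i ; Δ = +0.067767+0.000000i
  [+1]  conj(Y_{2,1})(Ω₁) = -0.384432+0.025023i ; Y_{2,1}(Ω₂) = -0.268933-0.227071i ; Δ = +0.109069+0.080564i
  [+2]  conj(Y_{2,2})(Ω₁) = +0.177540-0.023211i ; Y_{2,2}(Ω₂) = +0.019035+0.111967i ; Δ = +0.005978+0.019437i
Total Σ_m = +0.297860-0.000000i. Multiply by 2.513274: +0.748605-0.000000i. P_2(cos γ) = 0.748605

0.748605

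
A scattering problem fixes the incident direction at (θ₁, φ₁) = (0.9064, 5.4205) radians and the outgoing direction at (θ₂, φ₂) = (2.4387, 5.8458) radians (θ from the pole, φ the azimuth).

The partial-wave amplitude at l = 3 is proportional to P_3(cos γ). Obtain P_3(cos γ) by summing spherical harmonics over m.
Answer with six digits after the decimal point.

0.010275

Term-by-term m-sum for l=3 (normalisation 4π/7 = 1.795196):
  [-3]  conj(Y_{3,-3})(Ω₁) = -0.173194-0.107031i ; Y_{3,-3}(Ω₂) = +0.028825+0.108953i ; Δ = +0.006669-0.021955i
  [-2]  conj(Y_{3,-2})(Ω₁) = -0.060133-0.385919i ; Y_{3,-2}(Ω₂) = -0.208915-0.250043i ; Δ = -0.083934+0.095660i
  [-1]  conj(Y_{3,-1})(Ω₁) = +0.149082-0.174111i ; Y_{3,-1}(Ω₂) = +0.361584+0.169073i ; Δ = +0.083343-0.037750i
  [+0]  conj(Y_{3,0})(Ω₁) = -0.252902-0.000000i ; Y_{3,0}(Ω₂) = +0.025438+0.000000i ; Δ = -0.006433-0.000000i
  [+1]  conj(Y_{3,1})(Ω₁) = -0.149082-0.174111i ; Y_{3,1}(Ω₂) = -0.361584+0.169073i ; Δ = +0.083343+0.037750i
  [+2]  conj(Y_{3,2})(Ω₁) = -0.060133+0.385919i ; Y_{3,2}(Ω₂) = -0.208915+0.250043i ; Δ = -0.083934-0.095660i
  [+3]  conj(Y_{3,3})(Ω₁) = +0.173194-0.107031i ; Y_{3,3}(Ω₂) = -0.028825+0.108953i ; Δ = +0.006669+0.021955i
Σ over m = +0.005724-0.000000i; ×(4π/7) → +0.010275-0.000000i. Real part: 0.010275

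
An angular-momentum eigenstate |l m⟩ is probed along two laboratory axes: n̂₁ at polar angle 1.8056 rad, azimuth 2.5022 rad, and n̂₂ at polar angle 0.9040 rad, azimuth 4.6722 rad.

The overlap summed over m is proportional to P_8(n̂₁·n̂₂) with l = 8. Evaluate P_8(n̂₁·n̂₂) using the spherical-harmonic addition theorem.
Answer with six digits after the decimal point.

Term-by-term m-sum for l=8 (normalisation 4π/17 = 0.739198):
  m=-8: Y*=(0.161709, 0.379561)  Y=(0.071097, 0.023680)  product (0.002509, 0.030815)
  m=-7: Y*=(-0.092550, 0.383774)  Y=(0.065497, -0.226643)  product (0.080918, 0.046112)
  m=-6: Y*=(0.046028, -0.038359)  Y=(-0.407730, -0.100268)  product (-0.022613, 0.011025)
  m=-5: Y*=(0.359634, -0.019934)  Y=(-0.082337, 0.404217)  product (-0.021554, 0.147011)
  m=-4: Y*=(0.054758, 0.036192)  Y=(0.071949, 0.011667)  product (0.003518, 0.003243)
  m=-3: Y*=(-0.108633, -0.300038)  Y=(-0.039063, 0.322426)  product (0.100984, -0.023306)
  m=-2: Y*=(0.034246, -0.113923)  Y=(0.257453, 0.020738)  product (0.011179, -0.028620)
  m=-1: Y*=(-0.237722, 0.176770)  Y=(-0.008766, 0.218003)  product (-0.036452, -0.053374)
  m=+0: Y*=(-0.133999, -0.000000)  Y=(0.295148, 0.000000)  product (-0.039549, -0.000000)
  m=+1: Y*=(0.237722, 0.176770)  Y=(0.008766, 0.218003)  product (-0.036452, 0.053374)
  m=+2: Y*=(0.034246, 0.113923)  Y=(0.257453, -0.020738)  product (0.011179, 0.028620)
  m=+3: Y*=(0.108633, -0.300038)  Y=(0.039063, 0.322426)  product (0.100984, 0.023306)
  m=+4: Y*=(0.054758, -0.036192)  Y=(0.071949, -0.011667)  product (0.003518, -0.003243)
  m=+5: Y*=(-0.359634, -0.019934)  Y=(0.082337, 0.404217)  product (-0.021554, -0.147011)
  m=+6: Y*=(0.046028, 0.038359)  Y=(-0.407730, 0.100268)  product (-0.022613, -0.011025)
  m=+7: Y*=(0.092550, 0.383774)  Y=(-0.065497, -0.226643)  product (0.080918, -0.046112)
  m=+8: Y*=(0.161709, -0.379561)  Y=(0.071097, -0.023680)  product (0.002509, -0.030815)
Accumulated sum (0.197427, -0.000000); after 4π/(2l+1) scaling, (0.145938, -0.000000) ⇒ P_8 = 0.145938

0.145938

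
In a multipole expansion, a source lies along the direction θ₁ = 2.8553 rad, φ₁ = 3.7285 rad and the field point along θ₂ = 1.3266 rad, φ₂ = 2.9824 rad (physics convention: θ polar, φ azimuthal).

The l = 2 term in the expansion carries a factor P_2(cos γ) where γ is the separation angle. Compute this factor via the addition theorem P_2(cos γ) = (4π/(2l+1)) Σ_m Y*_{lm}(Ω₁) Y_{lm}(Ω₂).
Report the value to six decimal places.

Term-by-term m-sum for l=2 (normalisation 4π/5 = 2.513274):
  term(m=-2) = +0.000880+0.011169i   from Y*(Ω₁)=+0.011910+0.028409i, Y(Ω₂)=+0.345416+0.113848i
  term(m=-1) = -0.027855-0.025747i   from Y*(Ω₁)=+0.174264+0.115900i, Y(Ω₂)=-0.178951-0.028731i
  term(m=+0) = -0.144431+0.000000i   from Y*(Ω₁)=+0.555327-0.000000i, Y(Ω₂)=-0.260082+0.000000i
  term(m=+1) = -0.027855+0.025747i   from Y*(Ω₁)=-0.174264+0.115900i, Y(Ω₂)=+0.178951-0.028731i
  term(m=+2) = +0.000880-0.011169i   from Y*(Ω₁)=+0.011910-0.028409i, Y(Ω₂)=+0.345416-0.113848i
Total Σ_m = -0.198381+0.000000i. Multiply by 2.513274: -0.498585+0.000000i. P_2(cos γ) = -0.498585

-0.498585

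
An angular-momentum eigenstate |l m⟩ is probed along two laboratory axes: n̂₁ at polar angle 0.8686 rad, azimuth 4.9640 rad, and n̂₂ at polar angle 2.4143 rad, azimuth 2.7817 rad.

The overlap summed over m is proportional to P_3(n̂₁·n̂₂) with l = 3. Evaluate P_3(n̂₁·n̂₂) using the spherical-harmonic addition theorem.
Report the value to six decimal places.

Expand P_3 via completeness: Σ_{m} conj(Y_{3,m}) at Ω₁ times Y_{3,m} at Ω₂ —
  m=-3: -0.12719 + 0.13522j × -0.05783 - 0.10812j = 0.02197 + 0.00593j  (running Σ = 0.02197 + 0.00593j)
  m=-2: -0.33702 - 0.18553j × -0.25374 - 0.22245j = 0.04425 + 0.12205j  (running Σ = 0.06622 + 0.12798j)
  m=-1: 0.06670 - 0.25948j × -0.35995 - 0.13544j = -0.05915 + 0.08437j  (running Σ = 0.00707 + 0.21235j)
  m=0: -0.22033 + 0.00000j × 0.05857 + 0.00000j = -0.01291 + 0.00000j  (running Σ = -0.00584 + 0.21235j)
  m=1: -0.06670 - 0.25948j × 0.35995 - 0.13544j = -0.05915 - 0.08437j  (running Σ = -0.06499 + 0.12798j)
  m=2: -0.33702 + 0.18553j × -0.25374 + 0.22245j = 0.04425 - 0.12205j  (running Σ = -0.02075 + 0.00593j)
  m=3: 0.12719 + 0.13522j × 0.05783 - 0.10812j = 0.02197 - 0.00593j  (running Σ = 0.00123 - 0.00000j)
Total Σ_m = 0.00123 - 0.00000j. Multiply by 1.795196: 0.00220 - 0.00000j. P_3(cos γ) = 0.002203

0.002203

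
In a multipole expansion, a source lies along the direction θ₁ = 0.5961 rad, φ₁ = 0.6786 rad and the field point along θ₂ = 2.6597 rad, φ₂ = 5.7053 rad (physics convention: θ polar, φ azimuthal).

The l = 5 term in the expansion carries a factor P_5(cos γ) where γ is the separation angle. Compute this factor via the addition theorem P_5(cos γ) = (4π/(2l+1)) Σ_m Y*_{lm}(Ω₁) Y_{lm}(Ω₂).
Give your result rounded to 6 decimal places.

Term-by-term m-sum for l=5 (normalisation 4π/11 = 1.142397):
  m=-5: Y*=-0.02507 - 0.00644j  Y=-0.00961 + 0.00248j  product 0.00026 - 0.00000j
  m=-4: Y*=-0.10982 + 0.04999j  Y=0.04049 - 0.04428j  product -0.00223 + 0.00689j
  m=-3: Y*=-0.14174 + 0.28252j  Y=-0.03388 + 0.20616j  product -0.05344 - 0.03879j
  m=-2: Y*=0.09880 + 0.45552j  Y=-0.17632 - 0.40016j  product 0.16486 - 0.11985j
  m=-1: Y*=0.17649 + 0.14232j  Y=0.36736 + 0.23958j  product 0.03074 + 0.09457j
  m=+0: Y*=-0.32827 + 0.00000j  Y=0.11626 + 0.00000j  product -0.03816 + 0.00000j
  m=+1: Y*=-0.17649 + 0.14232j  Y=-0.36736 + 0.23958j  product 0.03074 - 0.09457j
  m=+2: Y*=0.09880 - 0.45552j  Y=-0.17632 + 0.40016j  product 0.16486 + 0.11985j
  m=+3: Y*=0.14174 + 0.28252j  Y=0.03388 + 0.20616j  product -0.05344 + 0.03879j
  m=+4: Y*=-0.10982 - 0.04999j  Y=0.04049 + 0.04428j  product -0.00223 - 0.00689j
  m=+5: Y*=0.02507 - 0.00644j  Y=0.00961 + 0.00248j  product 0.00026 + 0.00000j
Total Σ_m = 0.24220 + 0.00000j. Multiply by 1.142397: 0.27668 + 0.00000j. P_5(cos γ) = 0.276684

0.276684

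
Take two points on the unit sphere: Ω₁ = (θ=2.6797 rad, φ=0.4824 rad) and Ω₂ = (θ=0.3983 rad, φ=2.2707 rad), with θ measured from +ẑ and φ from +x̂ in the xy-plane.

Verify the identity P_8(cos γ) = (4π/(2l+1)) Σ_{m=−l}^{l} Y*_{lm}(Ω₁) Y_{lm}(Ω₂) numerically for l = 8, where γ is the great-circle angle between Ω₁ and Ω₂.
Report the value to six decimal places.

Term-by-term m-sum for l=8 (normalisation 4π/17 = 0.739198):
  [-8]  conj(Y_{8,-8})(Ω₁) = (-0.000604, -0.000527) ; Y_{8,-8}(Ω₂) = (0.000205, 0.000167) ; Δ = (-0.000000, -0.000000)
  [-7]  conj(Y_{8,-7})(Ω₁) = (0.006265, 0.001501) ; Y_{8,-7}(Ω₂) = (-0.002465, 0.000466) ; Δ = (-0.000016, -0.000001)
  [-6]  conj(Y_{8,-6})(Ω₁) = (-0.031507, 0.007951) ; Y_{8,-6}(Ω₂) = (0.007385, -0.013111) ; Δ = (-0.000128, 0.000472)
  [-5]  conj(Y_{8,-5})(Ω₁) = (0.086041, -0.076937) ; Y_{8,-5}(Ω₂) = (0.022454, 0.060032) ; Δ = (0.006551, 0.003438)
  [-4]  conj(Y_{8,-4})(Ω₁) = (-0.102653, 0.273713) ; Y_{8,-4}(Ω₂) = (-0.186256, -0.066300) ; Δ = (0.037267, -0.044175)
  [-3]  conj(Y_{8,-3})(Ω₁) = (-0.061523, -0.495233) ; Y_{8,-3}(Ω₂) = (0.367427, -0.214746) ; Δ = (-0.128955, -0.168750)
  [-2]  conj(Y_{8,-2})(Ω₁) = (0.262948, 0.379447) ; Y_{8,-2}(Ω₂) = (-0.095024, 0.550308) ; Δ = (-0.233799, 0.108645)
  [-1]  conj(Y_{8,-1})(Ω₁) = (0.036504, 0.019116) ; Y_{8,-1}(Ω₂) = (-0.142521, -0.169240) ; Δ = (-0.001967, -0.008902)
  [+0]  conj(Y_{8,0})(Ω₁) = (-0.474704, -0.000000) ; Y_{8,0}(Ω₂) = (-0.426706, 0.000000) ; Δ = (0.202559, 0.000000)
  [+1]  conj(Y_{8,1})(Ω₁) = (-0.036504, 0.019116) ; Y_{8,1}(Ω₂) = (0.142521, -0.169240) ; Δ = (-0.001967, 0.008902)
  [+2]  conj(Y_{8,2})(Ω₁) = (0.262948, -0.379447) ; Y_{8,2}(Ω₂) = (-0.095024, -0.550308) ; Δ = (-0.233799, -0.108645)
  [+3]  conj(Y_{8,3})(Ω₁) = (0.061523, -0.495233) ; Y_{8,3}(Ω₂) = (-0.367427, -0.214746) ; Δ = (-0.128955, 0.168750)
  [+4]  conj(Y_{8,4})(Ω₁) = (-0.102653, -0.273713) ; Y_{8,4}(Ω₂) = (-0.186256, 0.066300) ; Δ = (0.037267, 0.044175)
  [+5]  conj(Y_{8,5})(Ω₁) = (-0.086041, -0.076937) ; Y_{8,5}(Ω₂) = (-0.022454, 0.060032) ; Δ = (0.006551, -0.003438)
  [+6]  conj(Y_{8,6})(Ω₁) = (-0.031507, -0.007951) ; Y_{8,6}(Ω₂) = (0.007385, 0.013111) ; Δ = (-0.000128, -0.000472)
  [+7]  conj(Y_{8,7})(Ω₁) = (-0.006265, 0.001501) ; Y_{8,7}(Ω₂) = (0.002465, 0.000466) ; Δ = (-0.000016, 0.000001)
  [+8]  conj(Y_{8,8})(Ω₁) = (-0.000604, 0.000527) ; Y_{8,8}(Ω₂) = (0.000205, -0.000167) ; Δ = (-0.000000, 0.000000)
Accumulated sum (-0.439537, 0.000000); after 4π/(2l+1) scaling, (-0.324905, 0.000000) ⇒ P_8 = -0.324905

-0.324905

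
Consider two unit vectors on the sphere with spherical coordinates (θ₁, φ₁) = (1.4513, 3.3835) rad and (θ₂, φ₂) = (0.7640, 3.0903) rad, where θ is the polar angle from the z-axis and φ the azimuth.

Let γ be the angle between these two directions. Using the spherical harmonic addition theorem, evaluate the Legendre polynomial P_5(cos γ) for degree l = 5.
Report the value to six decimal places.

Expand P_5 via completeness: Σ_{m} conj(Y_{5,m}) at Ω₁ times Y_{5,m} at Ω₂ —
  m=-5: (-0.158282, -0.418912) × (-0.071146, -0.018657) = (0.003445, 0.032757)  (running Σ = (0.003445, 0.032757))
  m=-4: (0.096451, 0.140028) × (0.237672, 0.049459) = (0.015998, 0.038051)  (running Σ = (0.019443, 0.070808))
  m=-3: (0.220881, 0.195975) × (-0.417962, -0.064828) = (-0.079615, -0.096230)  (running Σ = (-0.060172, -0.025421))
  m=-2: (-0.168790, -0.088694) × (0.328699, 0.033838) = (-0.052480, -0.034865)  (running Σ = (-0.112652, -0.060286))
  m=-1: (-0.248621, -0.061345) × (0.130701, 0.006710) = (-0.032083, -0.009686)  (running Σ = (-0.144735, -0.069973))
  m=0: (0.195436, -0.000000) × (-0.369110, 0.000000) = (-0.072137, 0.000000)  (running Σ = (-0.216873, -0.069973))
  m=1: (0.248621, -0.061345) × (-0.130701, 0.006710) = (-0.032083, 0.009686)  (running Σ = (-0.248956, -0.060286))
  m=2: (-0.168790, 0.088694) × (0.328699, -0.033838) = (-0.052480, 0.034865)  (running Σ = (-0.301436, -0.025421))
  m=3: (-0.220881, 0.195975) × (0.417962, -0.064828) = (-0.079615, 0.096230)  (running Σ = (-0.381052, 0.070808))
  m=4: (0.096451, -0.140028) × (0.237672, -0.049459) = (0.015998, -0.038051)  (running Σ = (-0.365054, 0.032757))
  m=5: (0.158282, -0.418912) × (0.071146, -0.018657) = (0.003445, -0.032757)  (running Σ = (-0.361608, 0.000000))
Accumulated sum (-0.361608, 0.000000); after 4π/(2l+1) scaling, (-0.413100, 0.000000) ⇒ P_5 = -0.413100

-0.413100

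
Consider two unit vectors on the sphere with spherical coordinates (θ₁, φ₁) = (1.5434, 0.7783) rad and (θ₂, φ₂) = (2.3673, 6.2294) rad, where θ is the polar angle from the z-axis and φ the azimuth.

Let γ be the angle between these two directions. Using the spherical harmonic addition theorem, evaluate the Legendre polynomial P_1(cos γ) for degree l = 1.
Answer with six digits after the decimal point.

0.451043

Expand P_1 via completeness: Σ_{m} conj(Y_{1,m}) at Ω₁ times Y_{1,m} at Ω₂ —
  m=-1: 0.24594 + 0.24247j × 0.24122 + 0.01299j = 0.05618 + 0.06168j  (running Σ = 0.05618 + 0.06168j)
  m=0: 0.01338 + 0.00000j × -0.34931 + 0.00000j = -0.00468 + 0.00000j  (running Σ = 0.05150 + 0.06168j)
  m=1: -0.24594 + 0.24247j × -0.24122 + 0.01299j = 0.05618 - 0.06168j  (running Σ = 0.10768 + 0.00000j)
Accumulated sum 0.10768 + 0.00000j; after 4π/(2l+1) scaling, 0.45104 + 0.00000j ⇒ P_1 = 0.451043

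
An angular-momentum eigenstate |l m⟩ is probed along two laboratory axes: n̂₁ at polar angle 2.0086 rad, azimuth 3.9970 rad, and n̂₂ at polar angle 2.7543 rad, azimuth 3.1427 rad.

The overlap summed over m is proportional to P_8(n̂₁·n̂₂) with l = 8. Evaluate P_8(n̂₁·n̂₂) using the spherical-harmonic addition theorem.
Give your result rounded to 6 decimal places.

0.251161

Summing Y*_{l m}(θ₁,φ₁)·Y_{l m}(θ₂,φ₂) over m ∈ [−8, 8]; prefactor 4π/(2·8+1) = 0.739198:
  m=-8: +0.197688+0.123961i × +0.000213-0.000002i = +0.000042+0.000026i  (running Σ = +0.000042+0.000026i)
  m=-7: +0.417987-0.127165i × +0.002093-0.000016i = +0.000873-0.000273i  (running Σ = +0.000915-0.000247i)
  m=-6: +0.143688-0.321710i × +0.012957-0.000086i = +0.001834-0.004181i  (running Σ = +0.002749-0.004428i)
  m=-5: +0.026931+0.057902i × +0.057052-0.000316i = +0.001555+0.003295i  (running Σ = +0.004304-0.001133i)
  m=-4: +0.344157+0.098978i × +0.182322-0.000808i = +0.062827+0.017768i  (running Σ = +0.067131+0.016635i)
  m=-3: +0.095375-0.061858i × +0.408531-0.001357i = +0.038880-0.025400i  (running Σ = +0.106011-0.008765i)
  m=-2: -0.042167+0.299184i × +0.565867-0.001253i = -0.023486+0.169352i  (running Σ = +0.082525+0.160586i)
  m=-1: +0.116753+0.134362i × +0.266564-0.000295i = +0.031162+0.035782i  (running Σ = +0.113687+0.196368i)
  m=0: -0.278276-0.000000i × -0.403919+0.000000i = +0.112401+0.000000i  (running Σ = +0.226088+0.196368i)
  m=1: -0.116753+0.134362i × -0.266564-0.000295i = +0.031162-0.035782i  (running Σ = +0.257250+0.160586i)
  m=2: -0.042167-0.299184i × +0.565867+0.001253i = -0.023486-0.169352i  (running Σ = +0.233763-0.008765i)
  m=3: -0.095375-0.061858i × -0.408531-0.001357i = +0.038880+0.025400i  (running Σ = +0.272643+0.016635i)
  m=4: +0.344157-0.098978i × +0.182322+0.000808i = +0.062827-0.017768i  (running Σ = +0.335471-0.001133i)
  m=5: -0.026931+0.057902i × -0.057052-0.000316i = +0.001555-0.003295i  (running Σ = +0.337025-0.004428i)
  m=6: +0.143688+0.321710i × +0.012957+0.000086i = +0.001834+0.004181i  (running Σ = +0.338859-0.000247i)
  m=7: -0.417987-0.127165i × -0.002093-0.000016i = +0.000873+0.000273i  (running Σ = +0.339732+0.000026i)
  m=8: +0.197688-0.123961i × +0.000213+0.000002i = +0.000042-0.000026i  (running Σ = +0.339774+0.000000i)
Σ over m = +0.339774+0.000000i; ×(4π/17) → +0.251161+0.000000i. Real part: 0.251161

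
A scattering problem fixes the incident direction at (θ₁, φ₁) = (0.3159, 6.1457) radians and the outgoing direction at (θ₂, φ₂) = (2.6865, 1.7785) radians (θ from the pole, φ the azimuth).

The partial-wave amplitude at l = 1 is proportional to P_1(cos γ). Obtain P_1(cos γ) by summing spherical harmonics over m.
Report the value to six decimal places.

-0.899980

Term-by-term m-sum for l=1 (normalisation 4π/3 = 4.188790):
  m=-1: Y*=(0.106323, -0.014711)  Y=(-0.031316, -0.148596)  product (-0.005516, -0.015338)
  m=+0: Y*=(0.464425, -0.000000)  Y=(-0.438873, 0.000000)  product (-0.203823, 0.000000)
  m=+1: Y*=(-0.106323, -0.014711)  Y=(0.031316, -0.148596)  product (-0.005516, 0.015338)
Accumulated sum (-0.214854, 0.000000); after 4π/(2l+1) scaling, (-0.899980, 0.000000) ⇒ P_1 = -0.899980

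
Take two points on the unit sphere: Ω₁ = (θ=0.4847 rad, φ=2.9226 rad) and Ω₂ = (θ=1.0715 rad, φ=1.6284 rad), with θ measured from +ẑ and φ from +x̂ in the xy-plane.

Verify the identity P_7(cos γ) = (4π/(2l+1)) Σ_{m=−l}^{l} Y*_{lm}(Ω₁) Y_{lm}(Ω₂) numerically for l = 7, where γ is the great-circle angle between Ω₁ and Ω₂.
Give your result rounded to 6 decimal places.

Term-by-term m-sum for l=7 (normalisation 4π/15 = 0.837758):
  [-7]  conj(Y_{7,-7})(Ω₁) = -0.000090+0.002382i ; Y_{7,-7}(Ω₂) = +0.078868+0.184876i ; Δ = -0.000448+0.000171i
  [-6]  conj(Y_{7,-6})(Ω₁) = +0.004303-0.016384i ; Y_{7,-6}(Ω₂) = -0.385910+0.138956i ; Δ = +0.000616+0.006921i
  [-5]  conj(Y_{7,-5})(Ω₁) = -0.033878+0.065741i ; Y_{7,-5}(Ω₂) = -0.107645-0.363352i ; Δ = +0.027534+0.005233i
  [-4]  conj(Y_{7,-4})(Ω₁) = +0.140646-0.168746i ; Y_{7,-4}(Ω₂) = -0.003995+0.000937i ; Δ = -0.000404+0.000806i
  [-3]  conj(Y_{7,-3})(Ω₁) = -0.345411+0.266406i ; Y_{7,-3}(Ω₂) = -0.059407-0.340337i ; Δ = +0.111188+0.101730i
  [-2]  conj(Y_{7,-2})(Ω₁) = +0.449916-0.210705i ; Y_{7,-2}(Ω₂) = +0.154998-0.017936i ; Δ = +0.065957-0.040729i
  [-1]  conj(Y_{7,-1})(Ω₁) = -0.091555+0.020377i ; Y_{7,-1}(Ω₂) = -0.016472-0.285645i ; Δ = +0.007329+0.025816i
  [+0]  conj(Y_{7,0})(Ω₁) = -0.440256-0.000000i ; Y_{7,0}(Ω₂) = +0.194926+0.000000i ; Δ = -0.085817-0.000000i
  [+1]  conj(Y_{7,1})(Ω₁) = +0.091555+0.020377i ; Y_{7,1}(Ω₂) = +0.016472-0.285645i ; Δ = +0.007329-0.025816i
  [+2]  conj(Y_{7,2})(Ω₁) = +0.449916+0.210705i ; Y_{7,2}(Ω₂) = +0.154998+0.017936i ; Δ = +0.065957+0.040729i
  [+3]  conj(Y_{7,3})(Ω₁) = +0.345411+0.266406i ; Y_{7,3}(Ω₂) = +0.059407-0.340337i ; Δ = +0.111188-0.101730i
  [+4]  conj(Y_{7,4})(Ω₁) = +0.140646+0.168746i ; Y_{7,4}(Ω₂) = -0.003995-0.000937i ; Δ = -0.000404-0.000806i
  [+5]  conj(Y_{7,5})(Ω₁) = +0.033878+0.065741i ; Y_{7,5}(Ω₂) = +0.107645-0.363352i ; Δ = +0.027534-0.005233i
  [+6]  conj(Y_{7,6})(Ω₁) = +0.004303+0.016384i ; Y_{7,6}(Ω₂) = -0.385910-0.138956i ; Δ = +0.000616-0.006921i
  [+7]  conj(Y_{7,7})(Ω₁) = +0.000090+0.002382i ; Y_{7,7}(Ω₂) = -0.078868+0.184876i ; Δ = -0.000448-0.000171i
Accumulated sum +0.337726+0.000000i; after 4π/(2l+1) scaling, +0.282933+0.000000i ⇒ P_7 = 0.282933

0.282933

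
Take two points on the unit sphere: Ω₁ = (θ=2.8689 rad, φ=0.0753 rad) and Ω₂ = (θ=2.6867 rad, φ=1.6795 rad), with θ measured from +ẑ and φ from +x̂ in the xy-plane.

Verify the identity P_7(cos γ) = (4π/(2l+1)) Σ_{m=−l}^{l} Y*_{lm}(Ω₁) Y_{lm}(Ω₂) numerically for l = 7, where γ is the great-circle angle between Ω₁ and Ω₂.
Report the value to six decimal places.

-0.406601

Term-by-term m-sum for l=7 (normalisation 4π/15 = 0.837758):
  m=-7: Y*=0.00004 + 0.00003j  Y=0.00109 + 0.00114j  product 0.00000 + 0.00000j
  m=-6: Y*=-0.00062 - 0.00030j  Y=0.00961 - 0.00734j  product -0.00001 + 0.00000j
  m=-5: Y*=0.00535 + 0.00211j  Y=-0.02949 - 0.04880j  product -0.00005 - 0.00032j
  m=-4: Y*=-0.03216 - 0.00999j  Y=-0.16689 + 0.07751j  product 0.00614 - 0.00083j
  m=-3: Y*=0.13648 + 0.03137j  Y=0.12884 + 0.38098j  product 0.00563 + 0.05604j
  m=-2: Y*=-0.38886 - 0.05901j  Y=0.51273 - 0.11326j  product -0.20607 + 0.01379j
  m=-1: Y*=0.62900 + 0.04745j  Y=-0.02142 - 0.19623j  product -0.00416 - 0.12445j
  m=+0: Y*=-0.21660 + 0.00000j  Y=0.40777 + 0.00000j  product -0.08832 + 0.00000j
  m=+1: Y*=-0.62900 + 0.04745j  Y=0.02142 - 0.19623j  product -0.00416 + 0.12445j
  m=+2: Y*=-0.38886 + 0.05901j  Y=0.51273 + 0.11326j  product -0.20607 - 0.01379j
  m=+3: Y*=-0.13648 + 0.03137j  Y=-0.12884 + 0.38098j  product 0.00563 - 0.05604j
  m=+4: Y*=-0.03216 + 0.00999j  Y=-0.16689 - 0.07751j  product 0.00614 + 0.00083j
  m=+5: Y*=-0.00535 + 0.00211j  Y=0.02949 - 0.04880j  product -0.00005 + 0.00032j
  m=+6: Y*=-0.00062 + 0.00030j  Y=0.00961 + 0.00734j  product -0.00001 - 0.00000j
  m=+7: Y*=-0.00004 + 0.00003j  Y=-0.00109 + 0.00114j  product 0.00000 - 0.00000j
Σ over m = -0.48534 + 0.00000j; ×(4π/15) → -0.40660 + 0.00000j. Real part: -0.406601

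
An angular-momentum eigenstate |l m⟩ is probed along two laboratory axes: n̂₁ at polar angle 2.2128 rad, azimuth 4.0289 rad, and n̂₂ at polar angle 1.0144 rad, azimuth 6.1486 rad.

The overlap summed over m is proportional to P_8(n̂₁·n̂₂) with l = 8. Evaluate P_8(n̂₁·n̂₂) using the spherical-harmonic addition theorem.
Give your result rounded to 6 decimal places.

Addition theorem: P_8(cos γ) = (4π/17) Σ_m Y*_{lm}(Ω₁) Y_{lm}(Ω₂), m = −8…8:
  m=-8: Y*=0.05983 + 0.06351j  Y=0.06609 + 0.12268j  product -0.00384 + 0.01154j
  m=-7: Y*=0.26027 - 0.01878j  Y=0.20387 + 0.28038j  product 0.05833 + 0.06915j
  m=-6: Y*=0.24969 - 0.35615j  Y=0.31062 + 0.32467j  product 0.19319 - 0.02956j
  m=-5: Y*=-0.10394 - 0.36719j  Y=0.17553 + 0.13991j  product 0.03313 - 0.07900j
  m=-4: Y*=-0.00438 - 0.00189j  Y=-0.18049 - 0.10778j  product 0.00059 + 0.00081j
  m=-3: Y*=0.31191 - 0.16225j  Y=-0.31634 - 0.13515j  product -0.12060 + 0.00917j
  m=-2: Y*=0.04022 - 0.19457j  Y=0.04090 + 0.01128j  product 0.00384 - 0.00750j
  m=-1: Y*=0.17074 + 0.20964j  Y=0.34351 + 0.04651j  product 0.04890 + 0.07996j
  m=+0: Y*=0.24356 + 0.00000j  Y=0.00898 + 0.00000j  product 0.00219 + 0.00000j
  m=+1: Y*=-0.17074 + 0.20964j  Y=-0.34351 + 0.04651j  product 0.04890 - 0.07996j
  m=+2: Y*=0.04022 + 0.19457j  Y=0.04090 - 0.01128j  product 0.00384 + 0.00750j
  m=+3: Y*=-0.31191 - 0.16225j  Y=0.31634 - 0.13515j  product -0.12060 - 0.00917j
  m=+4: Y*=-0.00438 + 0.00189j  Y=-0.18049 + 0.10778j  product 0.00059 - 0.00081j
  m=+5: Y*=0.10394 - 0.36719j  Y=-0.17553 + 0.13991j  product 0.03313 + 0.07900j
  m=+6: Y*=0.24969 + 0.35615j  Y=0.31062 - 0.32467j  product 0.19319 + 0.02956j
  m=+7: Y*=-0.26027 - 0.01878j  Y=-0.20387 + 0.28038j  product 0.05833 - 0.06915j
  m=+8: Y*=0.05983 - 0.06351j  Y=0.06609 - 0.12268j  product -0.00384 - 0.01154j
Σ over m = 0.42926 + 0.00000j; ×(4π/17) → 0.31731 + 0.00000j. Real part: 0.317309

0.317309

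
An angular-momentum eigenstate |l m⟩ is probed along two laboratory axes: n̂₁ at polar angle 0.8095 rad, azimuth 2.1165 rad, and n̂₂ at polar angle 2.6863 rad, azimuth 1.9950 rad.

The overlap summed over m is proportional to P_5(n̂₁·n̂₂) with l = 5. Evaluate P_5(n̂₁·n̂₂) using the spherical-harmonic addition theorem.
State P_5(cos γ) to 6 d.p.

Term-by-term m-sum for l=5 (normalisation 4π/11 = 1.142397):
  m=-5: Y*=-0.03705 - 0.08453j  Y=-0.00650 + 0.00399j  product 0.00058 + 0.00040j
  m=-4: Y*=-0.15978 + 0.22763j  Y=0.00619 + 0.04889j  product -0.01212 - 0.00640j
  m=-3: Y*=0.42999 + 0.02856j  Y=0.17600 + 0.05409j  product 0.07413 + 0.02829j
  m=-2: Y*=-0.12088 - 0.23254j  Y=0.27631 - 0.31353j  product -0.10631 - 0.02635j
  m=-1: Y*=0.10909 - 0.17965j  Y=-0.19541 - 0.43269j  product -0.09905 - 0.01209j
  m=+0: Y*=-0.32633 + 0.00000j  Y=0.04965 + 0.00000j  product -0.01620 + 0.00000j
  m=+1: Y*=-0.10909 - 0.17965j  Y=0.19541 - 0.43269j  product -0.09905 + 0.01209j
  m=+2: Y*=-0.12088 + 0.23254j  Y=0.27631 + 0.31353j  product -0.10631 + 0.02635j
  m=+3: Y*=-0.42999 + 0.02856j  Y=-0.17600 + 0.05409j  product 0.07413 - 0.02829j
  m=+4: Y*=-0.15978 - 0.22763j  Y=0.00619 - 0.04889j  product -0.01212 + 0.00640j
  m=+5: Y*=0.03705 - 0.08453j  Y=0.00650 + 0.00399j  product 0.00058 - 0.00040j
Accumulated sum -0.30174 + 0.00000j; after 4π/(2l+1) scaling, -0.34471 + 0.00000j ⇒ P_5 = -0.344705

-0.344705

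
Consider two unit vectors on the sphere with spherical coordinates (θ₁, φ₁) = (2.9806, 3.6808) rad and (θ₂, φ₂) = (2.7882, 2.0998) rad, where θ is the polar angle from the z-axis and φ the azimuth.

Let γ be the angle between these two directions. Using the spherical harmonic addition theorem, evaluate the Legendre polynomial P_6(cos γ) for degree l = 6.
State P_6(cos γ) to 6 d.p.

Term-by-term m-sum for l=6 (normalisation 4π/13 = 0.966644):
  m=-6: Y*=(-0.000008, -0.000001)  Y=(0.000830, -0.000027)  product (-0.000000, -0.000000)
  m=-5: Y*=(-0.000158, 0.000075)  Y=(0.003714, -0.006853)  product (-0.000000, 0.000001)
  m=-4: Y*=(-0.001266, 0.001907)  Y=(-0.023046, -0.037996)  product (0.000102, 0.000004)
  m=-3: Y*=(-0.000957, 0.020416)  Y=(-0.169262, 0.002745)  product (0.000106, -0.003458)
  m=-2: Y*=(0.058506, 0.109061)  Y=(-0.205247, 0.364542)  product (-0.051765, -0.001057)
  m=-1: Y*=(0.396965, 0.237525)  Y=(0.280942, 0.480588)  product (-0.002628, 0.257507)
  m=+0: Y*=(0.758305, -0.000000)  Y=(0.057456, 0.000000)  product (0.043569, 0.000000)
  m=+1: Y*=(-0.396965, 0.237525)  Y=(-0.280942, 0.480588)  product (-0.002628, -0.257507)
  m=+2: Y*=(0.058506, -0.109061)  Y=(-0.205247, -0.364542)  product (-0.051765, 0.001057)
  m=+3: Y*=(0.000957, 0.020416)  Y=(0.169262, 0.002745)  product (0.000106, 0.003458)
  m=+4: Y*=(-0.001266, -0.001907)  Y=(-0.023046, 0.037996)  product (0.000102, -0.000004)
  m=+5: Y*=(0.000158, 0.000075)  Y=(-0.003714, -0.006853)  product (-0.000000, -0.000001)
  m=+6: Y*=(-0.000008, 0.000001)  Y=(0.000830, 0.000027)  product (-0.000000, 0.000000)
Accumulated sum (-0.064802, -0.000000); after 4π/(2l+1) scaling, (-0.062640, -0.000000) ⇒ P_6 = -0.062640

-0.062640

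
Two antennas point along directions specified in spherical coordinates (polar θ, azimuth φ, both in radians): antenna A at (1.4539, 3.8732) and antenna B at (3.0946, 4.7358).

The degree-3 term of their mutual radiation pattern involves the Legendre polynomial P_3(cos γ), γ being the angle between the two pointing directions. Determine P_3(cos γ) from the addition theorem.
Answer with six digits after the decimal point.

Summing Y*_{l m}(θ₁,φ₁)·Y_{l m}(θ₂,φ₂) over m ∈ [−3, 3]; prefactor 4π/(2·3+1) = 1.795196:
  m=-3: +0.238829-0.331706i × -0.000003-0.000043i = -0.000015-0.000009i  (running Σ = -0.000015-0.000009i)
  m=-2: +0.012624+0.116893i × +0.002250-0.000105i = +0.000041+0.000262i  (running Σ = +0.000026+0.000252i)
  m=-1: +0.222594+0.199848i × +0.001418+0.060542i = -0.011784+0.013760i  (running Σ = -0.011758+0.014012i)
  m=0: -0.127611-0.000000i × -0.741416+0.000000i = +0.094613+0.000000i  (running Σ = +0.082855+0.014012i)
  m=1: -0.222594+0.199848i × -0.001418+0.060542i = -0.011784-0.013760i  (running Σ = +0.071071+0.000252i)
  m=2: +0.012624-0.116893i × +0.002250+0.000105i = +0.000041-0.000262i  (running Σ = +0.071112-0.000009i)
  m=3: -0.238829-0.331706i × +0.000003-0.000043i = -0.000015+0.000009i  (running Σ = +0.071097-0.000000i)
Total Σ_m = +0.071097-0.000000i. Multiply by 1.795196: +0.127633-0.000000i. P_3(cos γ) = 0.127633

0.127633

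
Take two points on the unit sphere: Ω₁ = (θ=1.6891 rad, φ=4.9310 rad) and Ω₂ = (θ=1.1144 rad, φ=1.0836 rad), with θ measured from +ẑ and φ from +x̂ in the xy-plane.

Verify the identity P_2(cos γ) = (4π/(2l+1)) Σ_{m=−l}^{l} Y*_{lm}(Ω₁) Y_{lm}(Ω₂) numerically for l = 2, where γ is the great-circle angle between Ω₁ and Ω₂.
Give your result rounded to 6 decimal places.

Summing Y*_{l m}(θ₁,φ₁)·Y_{l m}(θ₂,φ₂) over m ∈ [−2, 2]; prefactor 4π/(2·2+1) = 2.513274:
  term(m=-2) = 0.01879 + 0.11705j   from Y*(Ω₁)=-0.34506 - 0.16128j, Y(Ω₂)=-0.17482 - 0.25751j
  term(m=-1) = 0.02106 + 0.01795j   from Y*(Ω₁)=-0.01964 + 0.08839j, Y(Ω₂)=0.14308 - 0.27007j
  term(m=+0) = 0.03978 + 0.00000j   from Y*(Ω₁)=-0.30221 + 0.00000j, Y(Ω₂)=-0.13162 + 0.00000j
  term(m=+1) = 0.02106 - 0.01795j   from Y*(Ω₁)=0.01964 + 0.08839j, Y(Ω₂)=-0.14308 - 0.27007j
  term(m=+2) = 0.01879 - 0.11705j   from Y*(Ω₁)=-0.34506 + 0.16128j, Y(Ω₂)=-0.17482 + 0.25751j
Accumulated sum 0.11948 + 0.00000j; after 4π/(2l+1) scaling, 0.30029 + 0.00000j ⇒ P_2 = 0.300291

0.300291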